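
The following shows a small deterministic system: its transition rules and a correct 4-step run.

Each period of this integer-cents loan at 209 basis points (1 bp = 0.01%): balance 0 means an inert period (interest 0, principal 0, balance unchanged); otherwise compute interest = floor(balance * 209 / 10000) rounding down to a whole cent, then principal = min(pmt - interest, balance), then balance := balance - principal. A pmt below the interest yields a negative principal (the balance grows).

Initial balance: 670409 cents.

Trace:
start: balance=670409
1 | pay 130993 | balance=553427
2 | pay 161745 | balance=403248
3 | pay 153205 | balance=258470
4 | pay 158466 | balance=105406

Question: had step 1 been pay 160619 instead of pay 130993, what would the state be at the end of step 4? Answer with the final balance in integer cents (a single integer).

(re-executing from step 1 with the substitution; state before step 1: balance=670409)
1 | pay 160619 | balance=523801
2 | pay 161745 | balance=373003
3 | pay 153205 | balance=227593
4 | pay 158466 | balance=73883

73883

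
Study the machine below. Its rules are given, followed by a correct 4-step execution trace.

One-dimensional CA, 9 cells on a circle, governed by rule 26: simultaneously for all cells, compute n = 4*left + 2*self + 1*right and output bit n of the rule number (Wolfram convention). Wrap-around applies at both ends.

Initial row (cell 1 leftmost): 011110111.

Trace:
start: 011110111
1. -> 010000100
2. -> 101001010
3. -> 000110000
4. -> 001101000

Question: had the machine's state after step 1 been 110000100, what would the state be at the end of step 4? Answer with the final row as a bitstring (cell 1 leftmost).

001101101

state after step 1 := 110000100
2. -> 101001011
3. -> 000110010
4. -> 001101101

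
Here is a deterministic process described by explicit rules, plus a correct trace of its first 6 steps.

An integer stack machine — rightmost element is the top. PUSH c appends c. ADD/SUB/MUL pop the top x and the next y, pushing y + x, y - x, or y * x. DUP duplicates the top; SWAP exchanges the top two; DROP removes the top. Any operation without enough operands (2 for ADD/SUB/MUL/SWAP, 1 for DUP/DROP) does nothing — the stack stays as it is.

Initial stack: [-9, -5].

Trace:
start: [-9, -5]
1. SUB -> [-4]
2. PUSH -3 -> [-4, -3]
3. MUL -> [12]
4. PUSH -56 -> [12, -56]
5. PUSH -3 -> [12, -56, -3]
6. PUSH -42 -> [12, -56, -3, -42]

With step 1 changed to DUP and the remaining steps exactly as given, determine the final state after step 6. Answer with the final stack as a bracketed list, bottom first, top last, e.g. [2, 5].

[-9, -5, 15, -56, -3, -42]

(re-executing from step 1 with the substitution; state before step 1: [-9, -5])
1. DUP -> [-9, -5, -5]
2. PUSH -3 -> [-9, -5, -5, -3]
3. MUL -> [-9, -5, 15]
4. PUSH -56 -> [-9, -5, 15, -56]
5. PUSH -3 -> [-9, -5, 15, -56, -3]
6. PUSH -42 -> [-9, -5, 15, -56, -3, -42]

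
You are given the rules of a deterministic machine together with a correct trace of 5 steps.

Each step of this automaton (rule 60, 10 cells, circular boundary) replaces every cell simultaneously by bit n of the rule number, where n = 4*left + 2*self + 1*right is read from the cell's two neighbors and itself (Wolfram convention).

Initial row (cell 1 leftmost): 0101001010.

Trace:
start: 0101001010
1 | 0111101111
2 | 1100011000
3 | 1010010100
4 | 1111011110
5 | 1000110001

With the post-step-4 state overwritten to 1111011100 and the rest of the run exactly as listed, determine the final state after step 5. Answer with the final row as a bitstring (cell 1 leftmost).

state after step 4 := 1111011100
5 | 1000110010

1000110010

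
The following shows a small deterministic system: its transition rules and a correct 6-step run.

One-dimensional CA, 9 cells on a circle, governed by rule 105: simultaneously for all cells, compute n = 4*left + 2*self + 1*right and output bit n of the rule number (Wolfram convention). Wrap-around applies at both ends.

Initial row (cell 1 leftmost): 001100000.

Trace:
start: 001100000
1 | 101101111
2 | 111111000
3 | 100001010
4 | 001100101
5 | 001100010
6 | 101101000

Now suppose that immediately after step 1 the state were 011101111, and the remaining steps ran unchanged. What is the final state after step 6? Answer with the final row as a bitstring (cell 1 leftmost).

state after step 1 := 011101111
2 | 110111001
3 | 011101001
4 | 110110000
5 | 111110110
6 | 100011111

100011111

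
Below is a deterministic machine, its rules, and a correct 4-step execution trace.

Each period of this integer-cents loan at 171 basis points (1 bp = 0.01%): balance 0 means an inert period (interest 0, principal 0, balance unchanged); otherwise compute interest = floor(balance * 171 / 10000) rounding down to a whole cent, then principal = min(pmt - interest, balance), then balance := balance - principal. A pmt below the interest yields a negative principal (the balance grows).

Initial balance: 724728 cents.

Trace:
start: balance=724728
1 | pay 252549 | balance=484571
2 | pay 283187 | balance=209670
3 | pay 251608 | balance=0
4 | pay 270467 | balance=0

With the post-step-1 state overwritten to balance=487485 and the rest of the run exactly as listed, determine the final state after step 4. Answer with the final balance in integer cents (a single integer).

state after step 1 := balance=487485
2 | pay 283187 | balance=212633
3 | pay 251608 | balance=0
4 | pay 270467 | balance=0

0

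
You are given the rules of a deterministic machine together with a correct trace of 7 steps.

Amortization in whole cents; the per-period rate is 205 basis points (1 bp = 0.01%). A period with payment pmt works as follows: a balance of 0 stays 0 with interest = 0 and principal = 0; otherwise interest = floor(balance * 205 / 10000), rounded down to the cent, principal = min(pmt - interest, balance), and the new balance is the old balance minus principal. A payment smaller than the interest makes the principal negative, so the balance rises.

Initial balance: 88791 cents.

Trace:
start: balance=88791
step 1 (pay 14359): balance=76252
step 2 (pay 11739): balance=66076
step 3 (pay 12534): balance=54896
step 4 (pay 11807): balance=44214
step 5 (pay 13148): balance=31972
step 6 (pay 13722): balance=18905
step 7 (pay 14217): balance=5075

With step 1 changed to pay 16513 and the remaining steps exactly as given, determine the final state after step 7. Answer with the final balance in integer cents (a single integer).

(re-executing from step 1 with the substitution; state before step 1: balance=88791)
step 1 (pay 16513): balance=74098
step 2 (pay 11739): balance=63878
step 3 (pay 12534): balance=52653
step 4 (pay 11807): balance=41925
step 5 (pay 13148): balance=29636
step 6 (pay 13722): balance=16521
step 7 (pay 14217): balance=2642

2642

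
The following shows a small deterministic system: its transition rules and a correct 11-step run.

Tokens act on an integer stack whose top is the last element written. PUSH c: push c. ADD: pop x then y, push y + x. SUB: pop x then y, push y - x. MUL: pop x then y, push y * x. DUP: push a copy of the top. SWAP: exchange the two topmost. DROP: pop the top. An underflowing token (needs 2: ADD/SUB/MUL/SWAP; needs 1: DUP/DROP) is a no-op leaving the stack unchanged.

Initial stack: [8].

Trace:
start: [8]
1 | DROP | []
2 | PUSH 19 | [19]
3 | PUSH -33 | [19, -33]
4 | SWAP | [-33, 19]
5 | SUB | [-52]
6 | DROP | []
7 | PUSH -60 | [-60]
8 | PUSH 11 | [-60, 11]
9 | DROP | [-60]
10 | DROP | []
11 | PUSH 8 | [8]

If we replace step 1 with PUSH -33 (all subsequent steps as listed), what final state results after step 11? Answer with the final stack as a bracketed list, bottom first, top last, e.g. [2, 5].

[8, -33, 8]

(re-executing from step 1 with the substitution; state before step 1: [8])
1 | PUSH -33 | [8, -33]
2 | PUSH 19 | [8, -33, 19]
3 | PUSH -33 | [8, -33, 19, -33]
4 | SWAP | [8, -33, -33, 19]
5 | SUB | [8, -33, -52]
6 | DROP | [8, -33]
7 | PUSH -60 | [8, -33, -60]
8 | PUSH 11 | [8, -33, -60, 11]
9 | DROP | [8, -33, -60]
10 | DROP | [8, -33]
11 | PUSH 8 | [8, -33, 8]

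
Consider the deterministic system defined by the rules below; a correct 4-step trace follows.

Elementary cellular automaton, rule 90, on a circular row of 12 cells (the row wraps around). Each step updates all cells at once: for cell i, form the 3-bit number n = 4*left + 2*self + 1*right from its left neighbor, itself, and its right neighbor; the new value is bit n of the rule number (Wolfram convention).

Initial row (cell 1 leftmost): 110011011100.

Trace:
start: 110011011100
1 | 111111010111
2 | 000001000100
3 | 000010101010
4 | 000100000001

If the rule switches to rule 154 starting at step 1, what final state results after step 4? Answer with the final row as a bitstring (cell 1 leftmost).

110111001100

(re-executing steps 1..4 under rule 154; state before step 1: 110011011100)
1 | 101110011011
2 | 001101110011
3 | 111001101110
4 | 110111001100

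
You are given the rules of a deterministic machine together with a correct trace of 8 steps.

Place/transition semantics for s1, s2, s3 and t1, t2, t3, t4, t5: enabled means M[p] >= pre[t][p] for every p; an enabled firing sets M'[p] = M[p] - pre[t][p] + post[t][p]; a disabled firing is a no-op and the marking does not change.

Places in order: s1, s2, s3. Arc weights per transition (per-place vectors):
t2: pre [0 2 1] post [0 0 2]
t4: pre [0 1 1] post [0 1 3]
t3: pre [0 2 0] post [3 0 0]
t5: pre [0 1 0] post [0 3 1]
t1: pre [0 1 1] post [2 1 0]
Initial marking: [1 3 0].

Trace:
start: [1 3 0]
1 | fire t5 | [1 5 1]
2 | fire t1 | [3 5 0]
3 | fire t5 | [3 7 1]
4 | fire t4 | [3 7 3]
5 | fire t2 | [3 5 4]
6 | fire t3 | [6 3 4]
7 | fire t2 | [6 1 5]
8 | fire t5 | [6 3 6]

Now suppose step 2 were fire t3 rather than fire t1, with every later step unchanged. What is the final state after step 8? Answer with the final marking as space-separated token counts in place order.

(re-executing from step 2 with the substitution; state before step 2: [1 5 1])
2 | fire t3 | [4 3 1]
3 | fire t5 | [4 5 2]
4 | fire t4 | [4 5 4]
5 | fire t2 | [4 3 5]
6 | fire t3 | [7 1 5]
7 | fire t2 | [7 1 5]
8 | fire t5 | [7 3 6]

7 3 6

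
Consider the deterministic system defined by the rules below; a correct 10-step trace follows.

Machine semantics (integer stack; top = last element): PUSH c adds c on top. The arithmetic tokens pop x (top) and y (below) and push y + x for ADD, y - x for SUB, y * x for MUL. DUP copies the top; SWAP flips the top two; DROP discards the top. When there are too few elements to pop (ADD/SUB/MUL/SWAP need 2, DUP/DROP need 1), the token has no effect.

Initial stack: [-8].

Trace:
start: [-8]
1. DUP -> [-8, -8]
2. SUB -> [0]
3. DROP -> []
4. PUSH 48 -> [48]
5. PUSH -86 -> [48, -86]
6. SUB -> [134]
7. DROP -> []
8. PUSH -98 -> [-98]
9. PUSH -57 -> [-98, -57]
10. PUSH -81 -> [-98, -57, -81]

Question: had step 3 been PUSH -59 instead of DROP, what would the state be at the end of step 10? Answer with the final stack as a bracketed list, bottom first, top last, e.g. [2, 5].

(re-executing from step 3 with the substitution; state before step 3: [0])
3. PUSH -59 -> [0, -59]
4. PUSH 48 -> [0, -59, 48]
5. PUSH -86 -> [0, -59, 48, -86]
6. SUB -> [0, -59, 134]
7. DROP -> [0, -59]
8. PUSH -98 -> [0, -59, -98]
9. PUSH -57 -> [0, -59, -98, -57]
10. PUSH -81 -> [0, -59, -98, -57, -81]

[0, -59, -98, -57, -81]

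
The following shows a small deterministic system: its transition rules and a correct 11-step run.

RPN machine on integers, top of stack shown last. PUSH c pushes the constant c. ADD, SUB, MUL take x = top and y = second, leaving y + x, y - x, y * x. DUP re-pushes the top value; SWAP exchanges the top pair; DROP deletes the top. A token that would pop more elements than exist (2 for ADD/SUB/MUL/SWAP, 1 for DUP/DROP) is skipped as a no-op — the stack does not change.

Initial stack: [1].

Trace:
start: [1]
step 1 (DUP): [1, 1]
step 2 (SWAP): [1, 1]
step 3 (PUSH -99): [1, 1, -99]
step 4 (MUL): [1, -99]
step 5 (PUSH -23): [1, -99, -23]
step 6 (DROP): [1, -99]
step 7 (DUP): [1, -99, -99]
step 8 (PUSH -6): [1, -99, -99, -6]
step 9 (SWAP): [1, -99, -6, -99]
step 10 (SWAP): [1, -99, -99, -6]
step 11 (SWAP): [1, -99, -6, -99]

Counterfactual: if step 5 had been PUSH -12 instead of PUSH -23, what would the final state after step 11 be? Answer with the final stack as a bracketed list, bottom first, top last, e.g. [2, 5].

[1, -99, -6, -99]

(re-executing from step 5 with the substitution; state before step 5: [1, -99])
step 5 (PUSH -12): [1, -99, -12]
step 6 (DROP): [1, -99]
step 7 (DUP): [1, -99, -99]
step 8 (PUSH -6): [1, -99, -99, -6]
step 9 (SWAP): [1, -99, -6, -99]
step 10 (SWAP): [1, -99, -99, -6]
step 11 (SWAP): [1, -99, -6, -99]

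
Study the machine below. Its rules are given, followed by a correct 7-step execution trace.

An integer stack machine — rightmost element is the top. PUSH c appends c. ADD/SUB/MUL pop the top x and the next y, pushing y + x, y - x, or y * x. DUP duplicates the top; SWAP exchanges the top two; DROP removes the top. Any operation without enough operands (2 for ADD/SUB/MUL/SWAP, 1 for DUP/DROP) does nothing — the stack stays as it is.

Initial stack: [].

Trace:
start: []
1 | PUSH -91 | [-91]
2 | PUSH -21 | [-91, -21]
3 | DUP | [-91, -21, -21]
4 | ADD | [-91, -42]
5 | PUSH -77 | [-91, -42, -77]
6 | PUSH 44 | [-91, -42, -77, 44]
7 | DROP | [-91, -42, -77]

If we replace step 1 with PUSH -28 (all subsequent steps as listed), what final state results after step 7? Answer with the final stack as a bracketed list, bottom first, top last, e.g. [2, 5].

[-28, -42, -77]

(re-executing from step 1 with the substitution; state before step 1: [])
1 | PUSH -28 | [-28]
2 | PUSH -21 | [-28, -21]
3 | DUP | [-28, -21, -21]
4 | ADD | [-28, -42]
5 | PUSH -77 | [-28, -42, -77]
6 | PUSH 44 | [-28, -42, -77, 44]
7 | DROP | [-28, -42, -77]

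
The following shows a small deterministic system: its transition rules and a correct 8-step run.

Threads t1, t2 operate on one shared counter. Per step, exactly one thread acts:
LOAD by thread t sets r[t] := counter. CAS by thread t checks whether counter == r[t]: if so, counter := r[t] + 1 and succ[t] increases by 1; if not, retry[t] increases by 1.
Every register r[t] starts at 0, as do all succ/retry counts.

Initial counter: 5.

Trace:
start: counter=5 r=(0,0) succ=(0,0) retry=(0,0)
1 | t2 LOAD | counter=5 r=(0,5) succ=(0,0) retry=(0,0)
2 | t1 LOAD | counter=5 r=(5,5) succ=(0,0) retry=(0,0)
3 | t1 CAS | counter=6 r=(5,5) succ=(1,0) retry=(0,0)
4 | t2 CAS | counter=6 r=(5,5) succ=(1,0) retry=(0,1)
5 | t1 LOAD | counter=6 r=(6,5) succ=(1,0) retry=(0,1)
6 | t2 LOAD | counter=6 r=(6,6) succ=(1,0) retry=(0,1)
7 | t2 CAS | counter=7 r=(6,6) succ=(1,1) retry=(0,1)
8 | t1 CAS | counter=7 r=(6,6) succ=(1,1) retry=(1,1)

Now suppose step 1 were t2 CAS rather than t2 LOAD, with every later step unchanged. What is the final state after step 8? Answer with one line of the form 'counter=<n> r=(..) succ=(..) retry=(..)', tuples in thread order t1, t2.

(re-executing from step 1 with the substitution; state before step 1: counter=5 r=(0,0) succ=(0,0) retry=(0,0))
1 | t2 CAS | counter=5 r=(0,0) succ=(0,0) retry=(0,1)
2 | t1 LOAD | counter=5 r=(5,0) succ=(0,0) retry=(0,1)
3 | t1 CAS | counter=6 r=(5,0) succ=(1,0) retry=(0,1)
4 | t2 CAS | counter=6 r=(5,0) succ=(1,0) retry=(0,2)
5 | t1 LOAD | counter=6 r=(6,0) succ=(1,0) retry=(0,2)
6 | t2 LOAD | counter=6 r=(6,6) succ=(1,0) retry=(0,2)
7 | t2 CAS | counter=7 r=(6,6) succ=(1,1) retry=(0,2)
8 | t1 CAS | counter=7 r=(6,6) succ=(1,1) retry=(1,2)

counter=7 r=(6,6) succ=(1,1) retry=(1,2)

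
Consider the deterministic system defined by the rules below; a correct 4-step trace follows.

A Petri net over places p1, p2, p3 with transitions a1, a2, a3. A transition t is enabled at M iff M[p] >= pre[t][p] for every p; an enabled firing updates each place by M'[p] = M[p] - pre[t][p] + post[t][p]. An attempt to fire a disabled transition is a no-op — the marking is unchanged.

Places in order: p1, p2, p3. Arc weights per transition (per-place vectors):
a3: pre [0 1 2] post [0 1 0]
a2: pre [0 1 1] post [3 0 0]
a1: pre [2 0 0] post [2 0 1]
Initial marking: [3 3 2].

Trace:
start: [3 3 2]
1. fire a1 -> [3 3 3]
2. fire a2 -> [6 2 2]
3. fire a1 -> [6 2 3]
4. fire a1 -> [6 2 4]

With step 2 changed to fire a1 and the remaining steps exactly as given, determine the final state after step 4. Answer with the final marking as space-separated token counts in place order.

3 3 6

(re-executing from step 2 with the substitution; state before step 2: [3 3 3])
2. fire a1 -> [3 3 4]
3. fire a1 -> [3 3 5]
4. fire a1 -> [3 3 6]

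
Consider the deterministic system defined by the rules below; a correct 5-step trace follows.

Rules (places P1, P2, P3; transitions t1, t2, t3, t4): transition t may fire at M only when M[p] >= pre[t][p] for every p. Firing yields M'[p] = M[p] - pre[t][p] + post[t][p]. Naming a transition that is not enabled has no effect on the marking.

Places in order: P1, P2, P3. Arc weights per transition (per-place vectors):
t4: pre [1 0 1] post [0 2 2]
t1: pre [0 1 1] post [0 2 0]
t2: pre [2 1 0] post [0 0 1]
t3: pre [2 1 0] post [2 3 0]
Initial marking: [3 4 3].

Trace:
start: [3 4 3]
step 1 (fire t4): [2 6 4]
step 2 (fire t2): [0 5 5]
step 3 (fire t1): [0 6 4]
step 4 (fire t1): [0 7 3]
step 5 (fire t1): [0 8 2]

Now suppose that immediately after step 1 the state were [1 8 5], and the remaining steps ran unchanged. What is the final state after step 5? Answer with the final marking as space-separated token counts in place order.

state after step 1 := [1 8 5]
step 2 (fire t2): [1 8 5]
step 3 (fire t1): [1 9 4]
step 4 (fire t1): [1 10 3]
step 5 (fire t1): [1 11 2]

1 11 2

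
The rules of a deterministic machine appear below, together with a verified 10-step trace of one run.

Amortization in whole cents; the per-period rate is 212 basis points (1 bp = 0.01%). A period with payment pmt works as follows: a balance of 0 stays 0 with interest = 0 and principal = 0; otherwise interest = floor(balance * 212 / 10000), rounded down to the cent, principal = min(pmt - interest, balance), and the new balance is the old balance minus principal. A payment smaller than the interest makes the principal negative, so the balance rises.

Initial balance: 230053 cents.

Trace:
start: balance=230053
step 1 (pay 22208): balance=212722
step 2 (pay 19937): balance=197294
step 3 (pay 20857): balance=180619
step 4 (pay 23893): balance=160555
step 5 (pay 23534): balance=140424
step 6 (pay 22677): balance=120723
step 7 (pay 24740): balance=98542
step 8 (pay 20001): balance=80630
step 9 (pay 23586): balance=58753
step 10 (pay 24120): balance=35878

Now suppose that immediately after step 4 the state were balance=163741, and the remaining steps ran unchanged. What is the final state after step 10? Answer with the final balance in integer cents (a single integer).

state after step 4 := balance=163741
step 5 (pay 23534): balance=143678
step 6 (pay 22677): balance=124046
step 7 (pay 24740): balance=101935
step 8 (pay 20001): balance=84095
step 9 (pay 23586): balance=62291
step 10 (pay 24120): balance=39491

39491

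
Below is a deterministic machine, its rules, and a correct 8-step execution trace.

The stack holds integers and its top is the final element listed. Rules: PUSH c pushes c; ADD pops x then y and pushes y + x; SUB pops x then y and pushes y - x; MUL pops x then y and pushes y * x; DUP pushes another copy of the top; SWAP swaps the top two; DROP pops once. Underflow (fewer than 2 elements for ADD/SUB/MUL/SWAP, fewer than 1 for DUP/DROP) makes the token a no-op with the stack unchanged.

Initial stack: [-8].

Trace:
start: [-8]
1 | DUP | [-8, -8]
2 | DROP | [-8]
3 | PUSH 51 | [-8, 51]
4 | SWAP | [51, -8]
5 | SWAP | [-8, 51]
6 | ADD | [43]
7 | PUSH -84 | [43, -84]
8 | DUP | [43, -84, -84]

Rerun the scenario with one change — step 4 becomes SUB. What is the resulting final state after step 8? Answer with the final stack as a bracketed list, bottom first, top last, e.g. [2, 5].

(re-executing from step 4 with the substitution; state before step 4: [-8, 51])
4 | SUB | [-59]
5 | SWAP | [-59]
6 | ADD | [-59]
7 | PUSH -84 | [-59, -84]
8 | DUP | [-59, -84, -84]

[-59, -84, -84]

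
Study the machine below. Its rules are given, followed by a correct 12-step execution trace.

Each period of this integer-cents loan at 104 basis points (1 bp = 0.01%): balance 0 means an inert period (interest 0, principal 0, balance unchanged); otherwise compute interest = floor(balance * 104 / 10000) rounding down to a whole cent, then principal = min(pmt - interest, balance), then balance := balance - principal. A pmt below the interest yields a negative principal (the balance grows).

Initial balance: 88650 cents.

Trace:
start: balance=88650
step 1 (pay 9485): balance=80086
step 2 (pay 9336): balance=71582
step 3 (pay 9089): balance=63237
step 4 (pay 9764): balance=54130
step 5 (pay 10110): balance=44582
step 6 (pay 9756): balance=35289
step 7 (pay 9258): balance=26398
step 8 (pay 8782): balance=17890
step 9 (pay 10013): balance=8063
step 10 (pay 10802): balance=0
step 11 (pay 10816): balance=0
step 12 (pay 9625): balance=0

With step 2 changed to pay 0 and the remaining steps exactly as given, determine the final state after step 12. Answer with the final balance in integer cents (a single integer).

(re-executing from step 2 with the substitution; state before step 2: balance=80086)
step 2 (pay 0): balance=80918
step 3 (pay 9089): balance=72670
step 4 (pay 9764): balance=63661
step 5 (pay 10110): balance=54213
step 6 (pay 9756): balance=45020
step 7 (pay 9258): balance=36230
step 8 (pay 8782): balance=27824
step 9 (pay 10013): balance=18100
step 10 (pay 10802): balance=7486
step 11 (pay 10816): balance=0
step 12 (pay 9625): balance=0

0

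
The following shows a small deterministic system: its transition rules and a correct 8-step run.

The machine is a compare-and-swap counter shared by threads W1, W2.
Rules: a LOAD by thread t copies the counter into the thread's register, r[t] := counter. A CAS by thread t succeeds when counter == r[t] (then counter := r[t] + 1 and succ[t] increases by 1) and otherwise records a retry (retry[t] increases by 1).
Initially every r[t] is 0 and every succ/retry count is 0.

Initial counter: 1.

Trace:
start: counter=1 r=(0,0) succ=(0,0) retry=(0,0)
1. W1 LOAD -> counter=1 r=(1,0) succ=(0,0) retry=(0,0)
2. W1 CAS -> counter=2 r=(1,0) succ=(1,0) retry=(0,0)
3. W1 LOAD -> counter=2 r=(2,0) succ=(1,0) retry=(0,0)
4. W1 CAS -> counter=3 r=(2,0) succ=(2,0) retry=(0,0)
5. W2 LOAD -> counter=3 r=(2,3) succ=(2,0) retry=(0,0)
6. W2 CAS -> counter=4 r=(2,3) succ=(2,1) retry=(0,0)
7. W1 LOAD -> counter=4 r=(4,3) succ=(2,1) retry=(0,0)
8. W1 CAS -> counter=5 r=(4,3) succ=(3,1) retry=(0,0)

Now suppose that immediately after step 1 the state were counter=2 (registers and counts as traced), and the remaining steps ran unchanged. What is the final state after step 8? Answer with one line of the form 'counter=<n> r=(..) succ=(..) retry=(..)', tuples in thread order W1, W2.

state after step 1 := counter=2 r=(1,0) succ=(0,0) retry=(0,0)
2. W1 CAS -> counter=2 r=(1,0) succ=(0,0) retry=(1,0)
3. W1 LOAD -> counter=2 r=(2,0) succ=(0,0) retry=(1,0)
4. W1 CAS -> counter=3 r=(2,0) succ=(1,0) retry=(1,0)
5. W2 LOAD -> counter=3 r=(2,3) succ=(1,0) retry=(1,0)
6. W2 CAS -> counter=4 r=(2,3) succ=(1,1) retry=(1,0)
7. W1 LOAD -> counter=4 r=(4,3) succ=(1,1) retry=(1,0)
8. W1 CAS -> counter=5 r=(4,3) succ=(2,1) retry=(1,0)

counter=5 r=(4,3) succ=(2,1) retry=(1,0)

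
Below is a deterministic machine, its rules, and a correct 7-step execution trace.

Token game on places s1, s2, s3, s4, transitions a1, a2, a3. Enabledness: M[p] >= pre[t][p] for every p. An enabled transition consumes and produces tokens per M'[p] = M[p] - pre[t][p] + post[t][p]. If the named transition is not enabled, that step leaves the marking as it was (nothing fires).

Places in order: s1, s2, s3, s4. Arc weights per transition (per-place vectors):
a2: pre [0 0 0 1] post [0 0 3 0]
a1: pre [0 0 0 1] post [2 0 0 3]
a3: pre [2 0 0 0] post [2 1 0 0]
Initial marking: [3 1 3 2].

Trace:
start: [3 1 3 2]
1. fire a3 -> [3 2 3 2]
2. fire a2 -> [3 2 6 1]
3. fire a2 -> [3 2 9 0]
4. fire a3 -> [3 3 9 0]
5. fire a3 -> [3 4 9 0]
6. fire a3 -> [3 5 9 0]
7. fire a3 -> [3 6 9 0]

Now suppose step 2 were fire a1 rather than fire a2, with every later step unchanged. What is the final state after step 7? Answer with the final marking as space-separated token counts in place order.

5 6 6 3

(re-executing from step 2 with the substitution; state before step 2: [3 2 3 2])
2. fire a1 -> [5 2 3 4]
3. fire a2 -> [5 2 6 3]
4. fire a3 -> [5 3 6 3]
5. fire a3 -> [5 4 6 3]
6. fire a3 -> [5 5 6 3]
7. fire a3 -> [5 6 6 3]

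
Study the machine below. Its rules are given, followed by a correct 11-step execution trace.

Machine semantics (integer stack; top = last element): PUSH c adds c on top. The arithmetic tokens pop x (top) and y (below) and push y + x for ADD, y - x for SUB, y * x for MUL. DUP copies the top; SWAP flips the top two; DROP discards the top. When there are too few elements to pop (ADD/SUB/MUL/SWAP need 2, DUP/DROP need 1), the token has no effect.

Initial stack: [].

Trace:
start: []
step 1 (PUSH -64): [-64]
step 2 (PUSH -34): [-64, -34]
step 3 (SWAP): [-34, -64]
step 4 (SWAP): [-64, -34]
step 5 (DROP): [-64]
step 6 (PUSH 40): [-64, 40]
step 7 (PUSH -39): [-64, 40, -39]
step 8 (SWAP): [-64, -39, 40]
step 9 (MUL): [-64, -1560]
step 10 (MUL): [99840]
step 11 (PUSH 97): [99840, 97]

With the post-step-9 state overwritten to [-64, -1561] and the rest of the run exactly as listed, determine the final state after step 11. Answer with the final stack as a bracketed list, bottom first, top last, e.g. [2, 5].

[99904, 97]

state after step 9 := [-64, -1561]
step 10 (MUL): [99904]
step 11 (PUSH 97): [99904, 97]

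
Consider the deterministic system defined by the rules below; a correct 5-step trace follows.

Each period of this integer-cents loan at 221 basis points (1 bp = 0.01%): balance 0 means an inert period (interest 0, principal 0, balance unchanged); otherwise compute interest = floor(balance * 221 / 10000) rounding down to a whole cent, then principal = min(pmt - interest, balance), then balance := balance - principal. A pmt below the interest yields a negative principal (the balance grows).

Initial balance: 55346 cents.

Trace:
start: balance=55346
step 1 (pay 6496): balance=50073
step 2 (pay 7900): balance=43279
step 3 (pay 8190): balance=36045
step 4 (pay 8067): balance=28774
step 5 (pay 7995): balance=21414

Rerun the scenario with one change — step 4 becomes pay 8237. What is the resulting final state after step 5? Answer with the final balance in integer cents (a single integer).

21241

(re-executing from step 4 with the substitution; state before step 4: balance=36045)
step 4 (pay 8237): balance=28604
step 5 (pay 7995): balance=21241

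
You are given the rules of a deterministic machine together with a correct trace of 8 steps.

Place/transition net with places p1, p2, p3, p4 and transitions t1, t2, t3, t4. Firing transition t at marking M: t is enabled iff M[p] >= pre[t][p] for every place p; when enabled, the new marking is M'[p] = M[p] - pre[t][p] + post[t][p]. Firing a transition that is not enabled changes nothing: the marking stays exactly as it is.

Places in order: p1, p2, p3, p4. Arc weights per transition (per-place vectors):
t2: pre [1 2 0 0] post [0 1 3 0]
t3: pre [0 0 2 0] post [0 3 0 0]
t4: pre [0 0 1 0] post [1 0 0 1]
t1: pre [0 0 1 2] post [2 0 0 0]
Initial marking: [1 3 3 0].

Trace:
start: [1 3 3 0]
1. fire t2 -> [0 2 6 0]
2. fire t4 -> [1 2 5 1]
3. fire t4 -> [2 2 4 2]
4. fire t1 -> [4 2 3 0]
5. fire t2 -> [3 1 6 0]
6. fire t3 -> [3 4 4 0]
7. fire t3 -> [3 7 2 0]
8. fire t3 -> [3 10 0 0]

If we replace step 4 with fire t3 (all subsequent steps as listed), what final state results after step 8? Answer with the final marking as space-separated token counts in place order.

1 10 1 2

(re-executing from step 4 with the substitution; state before step 4: [2 2 4 2])
4. fire t3 -> [2 5 2 2]
5. fire t2 -> [1 4 5 2]
6. fire t3 -> [1 7 3 2]
7. fire t3 -> [1 10 1 2]
8. fire t3 -> [1 10 1 2]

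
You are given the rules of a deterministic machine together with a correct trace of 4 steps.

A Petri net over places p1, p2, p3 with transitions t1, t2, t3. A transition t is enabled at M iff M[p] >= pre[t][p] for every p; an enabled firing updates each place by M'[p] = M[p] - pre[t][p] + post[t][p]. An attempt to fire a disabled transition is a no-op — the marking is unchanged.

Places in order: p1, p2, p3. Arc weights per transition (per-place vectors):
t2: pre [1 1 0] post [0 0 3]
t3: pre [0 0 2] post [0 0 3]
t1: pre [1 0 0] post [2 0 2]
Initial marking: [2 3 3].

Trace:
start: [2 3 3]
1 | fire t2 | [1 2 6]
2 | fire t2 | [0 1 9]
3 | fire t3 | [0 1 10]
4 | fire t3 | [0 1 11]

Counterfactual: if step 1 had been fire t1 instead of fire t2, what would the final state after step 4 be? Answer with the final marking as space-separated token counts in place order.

(re-executing from step 1 with the substitution; state before step 1: [2 3 3])
1 | fire t1 | [3 3 5]
2 | fire t2 | [2 2 8]
3 | fire t3 | [2 2 9]
4 | fire t3 | [2 2 10]

2 2 10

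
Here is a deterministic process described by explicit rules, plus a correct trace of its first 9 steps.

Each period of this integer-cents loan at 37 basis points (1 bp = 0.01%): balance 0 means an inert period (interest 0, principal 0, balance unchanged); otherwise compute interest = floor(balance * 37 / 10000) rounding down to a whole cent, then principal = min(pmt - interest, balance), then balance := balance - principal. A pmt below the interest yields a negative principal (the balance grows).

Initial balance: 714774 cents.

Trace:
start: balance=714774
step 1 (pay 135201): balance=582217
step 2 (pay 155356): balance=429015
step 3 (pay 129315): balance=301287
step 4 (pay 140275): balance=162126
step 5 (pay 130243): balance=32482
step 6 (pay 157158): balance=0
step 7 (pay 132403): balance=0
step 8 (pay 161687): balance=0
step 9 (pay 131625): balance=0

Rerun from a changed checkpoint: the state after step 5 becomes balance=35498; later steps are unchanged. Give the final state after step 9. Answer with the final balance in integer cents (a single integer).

state after step 5 := balance=35498
step 6 (pay 157158): balance=0
step 7 (pay 132403): balance=0
step 8 (pay 161687): balance=0
step 9 (pay 131625): balance=0

0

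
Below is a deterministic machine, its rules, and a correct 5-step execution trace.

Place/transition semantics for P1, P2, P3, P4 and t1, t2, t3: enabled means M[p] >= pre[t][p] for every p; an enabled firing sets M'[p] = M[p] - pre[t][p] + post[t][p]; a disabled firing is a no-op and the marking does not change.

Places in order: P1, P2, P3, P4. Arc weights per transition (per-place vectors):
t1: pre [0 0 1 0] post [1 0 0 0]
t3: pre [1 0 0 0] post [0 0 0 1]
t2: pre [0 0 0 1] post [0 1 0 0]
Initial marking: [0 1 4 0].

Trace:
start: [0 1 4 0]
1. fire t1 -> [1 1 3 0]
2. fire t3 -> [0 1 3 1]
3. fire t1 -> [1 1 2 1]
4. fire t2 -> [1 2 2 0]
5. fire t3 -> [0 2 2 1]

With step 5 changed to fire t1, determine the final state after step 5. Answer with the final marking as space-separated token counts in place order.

2 2 1 0

(re-executing from step 5 with the substitution; state before step 5: [1 2 2 0])
5. fire t1 -> [2 2 1 0]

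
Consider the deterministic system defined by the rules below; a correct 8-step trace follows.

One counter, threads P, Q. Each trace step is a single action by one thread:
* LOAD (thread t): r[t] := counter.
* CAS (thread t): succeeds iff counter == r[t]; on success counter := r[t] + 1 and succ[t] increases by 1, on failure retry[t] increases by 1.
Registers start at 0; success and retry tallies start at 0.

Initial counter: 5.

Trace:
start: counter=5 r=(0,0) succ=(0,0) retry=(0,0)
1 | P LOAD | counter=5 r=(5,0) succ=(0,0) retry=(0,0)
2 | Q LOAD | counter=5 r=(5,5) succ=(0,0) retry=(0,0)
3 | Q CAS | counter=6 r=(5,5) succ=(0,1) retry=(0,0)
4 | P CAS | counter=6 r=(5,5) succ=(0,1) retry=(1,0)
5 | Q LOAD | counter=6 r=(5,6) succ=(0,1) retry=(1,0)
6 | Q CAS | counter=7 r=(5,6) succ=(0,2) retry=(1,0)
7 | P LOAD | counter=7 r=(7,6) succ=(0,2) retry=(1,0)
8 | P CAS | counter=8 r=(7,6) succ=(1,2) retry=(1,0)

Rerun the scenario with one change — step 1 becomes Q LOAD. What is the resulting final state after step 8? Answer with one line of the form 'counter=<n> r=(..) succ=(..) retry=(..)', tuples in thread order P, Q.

(re-executing from step 1 with the substitution; state before step 1: counter=5 r=(0,0) succ=(0,0) retry=(0,0))
1 | Q LOAD | counter=5 r=(0,5) succ=(0,0) retry=(0,0)
2 | Q LOAD | counter=5 r=(0,5) succ=(0,0) retry=(0,0)
3 | Q CAS | counter=6 r=(0,5) succ=(0,1) retry=(0,0)
4 | P CAS | counter=6 r=(0,5) succ=(0,1) retry=(1,0)
5 | Q LOAD | counter=6 r=(0,6) succ=(0,1) retry=(1,0)
6 | Q CAS | counter=7 r=(0,6) succ=(0,2) retry=(1,0)
7 | P LOAD | counter=7 r=(7,6) succ=(0,2) retry=(1,0)
8 | P CAS | counter=8 r=(7,6) succ=(1,2) retry=(1,0)

counter=8 r=(7,6) succ=(1,2) retry=(1,0)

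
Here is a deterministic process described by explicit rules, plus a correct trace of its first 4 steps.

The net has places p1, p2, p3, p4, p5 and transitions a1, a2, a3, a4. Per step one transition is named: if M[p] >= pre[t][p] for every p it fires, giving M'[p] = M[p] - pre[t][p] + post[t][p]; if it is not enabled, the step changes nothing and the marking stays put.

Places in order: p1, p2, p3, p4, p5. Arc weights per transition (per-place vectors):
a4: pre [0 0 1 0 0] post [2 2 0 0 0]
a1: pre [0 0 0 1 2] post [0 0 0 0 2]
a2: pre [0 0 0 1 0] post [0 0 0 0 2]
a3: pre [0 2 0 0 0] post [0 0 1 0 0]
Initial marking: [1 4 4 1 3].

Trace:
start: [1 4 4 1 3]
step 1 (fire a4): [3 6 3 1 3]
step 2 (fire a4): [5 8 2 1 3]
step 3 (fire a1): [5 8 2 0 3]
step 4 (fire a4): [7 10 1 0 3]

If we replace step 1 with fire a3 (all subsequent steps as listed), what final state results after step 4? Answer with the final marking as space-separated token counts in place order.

(re-executing from step 1 with the substitution; state before step 1: [1 4 4 1 3])
step 1 (fire a3): [1 2 5 1 3]
step 2 (fire a4): [3 4 4 1 3]
step 3 (fire a1): [3 4 4 0 3]
step 4 (fire a4): [5 6 3 0 3]

5 6 3 0 3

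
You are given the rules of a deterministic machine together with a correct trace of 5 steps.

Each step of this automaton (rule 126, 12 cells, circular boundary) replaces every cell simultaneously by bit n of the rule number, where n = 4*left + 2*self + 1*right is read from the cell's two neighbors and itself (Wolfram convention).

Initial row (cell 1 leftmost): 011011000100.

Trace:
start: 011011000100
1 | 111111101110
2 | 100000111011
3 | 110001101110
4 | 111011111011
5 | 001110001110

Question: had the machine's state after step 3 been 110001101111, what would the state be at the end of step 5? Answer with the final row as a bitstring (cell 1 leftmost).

111110001100

state after step 3 := 110001101111
4 | 011011111000
5 | 111110001100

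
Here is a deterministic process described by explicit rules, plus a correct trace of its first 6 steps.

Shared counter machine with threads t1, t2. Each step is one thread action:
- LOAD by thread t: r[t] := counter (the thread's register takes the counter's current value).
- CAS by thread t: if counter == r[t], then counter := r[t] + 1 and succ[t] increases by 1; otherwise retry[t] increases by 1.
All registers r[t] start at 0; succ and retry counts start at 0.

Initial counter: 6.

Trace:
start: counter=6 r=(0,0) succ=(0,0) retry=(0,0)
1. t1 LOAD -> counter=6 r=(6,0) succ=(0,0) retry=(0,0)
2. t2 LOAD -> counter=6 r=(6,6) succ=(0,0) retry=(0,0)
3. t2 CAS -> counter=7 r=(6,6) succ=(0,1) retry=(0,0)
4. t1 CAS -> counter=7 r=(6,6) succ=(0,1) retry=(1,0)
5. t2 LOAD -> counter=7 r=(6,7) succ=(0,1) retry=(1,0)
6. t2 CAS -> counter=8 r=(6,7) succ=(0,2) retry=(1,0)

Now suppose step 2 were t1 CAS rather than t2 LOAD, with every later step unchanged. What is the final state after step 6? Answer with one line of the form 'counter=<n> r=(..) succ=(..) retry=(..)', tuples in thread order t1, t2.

counter=8 r=(6,7) succ=(1,1) retry=(1,1)

(re-executing from step 2 with the substitution; state before step 2: counter=6 r=(6,0) succ=(0,0) retry=(0,0))
2. t1 CAS -> counter=7 r=(6,0) succ=(1,0) retry=(0,0)
3. t2 CAS -> counter=7 r=(6,0) succ=(1,0) retry=(0,1)
4. t1 CAS -> counter=7 r=(6,0) succ=(1,0) retry=(1,1)
5. t2 LOAD -> counter=7 r=(6,7) succ=(1,0) retry=(1,1)
6. t2 CAS -> counter=8 r=(6,7) succ=(1,1) retry=(1,1)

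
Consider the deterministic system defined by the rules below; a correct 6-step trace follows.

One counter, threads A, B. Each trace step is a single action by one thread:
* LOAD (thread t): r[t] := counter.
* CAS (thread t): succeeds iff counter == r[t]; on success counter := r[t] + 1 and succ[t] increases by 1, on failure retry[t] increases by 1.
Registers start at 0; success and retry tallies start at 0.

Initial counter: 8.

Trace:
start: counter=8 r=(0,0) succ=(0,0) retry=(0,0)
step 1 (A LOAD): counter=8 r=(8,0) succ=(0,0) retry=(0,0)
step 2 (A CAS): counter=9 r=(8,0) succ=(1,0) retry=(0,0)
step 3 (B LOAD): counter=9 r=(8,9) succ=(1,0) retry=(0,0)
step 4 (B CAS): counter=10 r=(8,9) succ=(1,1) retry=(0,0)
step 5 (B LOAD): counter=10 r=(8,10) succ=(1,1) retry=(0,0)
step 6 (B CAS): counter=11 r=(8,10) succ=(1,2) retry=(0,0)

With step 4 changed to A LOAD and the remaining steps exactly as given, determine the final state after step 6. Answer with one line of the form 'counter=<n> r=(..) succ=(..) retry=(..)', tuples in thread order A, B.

counter=10 r=(9,9) succ=(1,1) retry=(0,0)

(re-executing from step 4 with the substitution; state before step 4: counter=9 r=(8,9) succ=(1,0) retry=(0,0))
step 4 (A LOAD): counter=9 r=(9,9) succ=(1,0) retry=(0,0)
step 5 (B LOAD): counter=9 r=(9,9) succ=(1,0) retry=(0,0)
step 6 (B CAS): counter=10 r=(9,9) succ=(1,1) retry=(0,0)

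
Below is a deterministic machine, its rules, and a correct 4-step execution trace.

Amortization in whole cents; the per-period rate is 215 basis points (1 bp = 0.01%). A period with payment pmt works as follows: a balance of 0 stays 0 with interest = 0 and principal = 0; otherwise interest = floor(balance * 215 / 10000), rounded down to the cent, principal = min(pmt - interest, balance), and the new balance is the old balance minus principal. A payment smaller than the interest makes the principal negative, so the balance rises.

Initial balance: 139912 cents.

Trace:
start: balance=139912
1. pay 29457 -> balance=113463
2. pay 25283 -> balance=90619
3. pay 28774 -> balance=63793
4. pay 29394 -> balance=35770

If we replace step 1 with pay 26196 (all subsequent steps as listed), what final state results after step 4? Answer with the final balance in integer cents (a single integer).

39245

(re-executing from step 1 with the substitution; state before step 1: balance=139912)
1. pay 26196 -> balance=116724
2. pay 25283 -> balance=93950
3. pay 28774 -> balance=67195
4. pay 29394 -> balance=39245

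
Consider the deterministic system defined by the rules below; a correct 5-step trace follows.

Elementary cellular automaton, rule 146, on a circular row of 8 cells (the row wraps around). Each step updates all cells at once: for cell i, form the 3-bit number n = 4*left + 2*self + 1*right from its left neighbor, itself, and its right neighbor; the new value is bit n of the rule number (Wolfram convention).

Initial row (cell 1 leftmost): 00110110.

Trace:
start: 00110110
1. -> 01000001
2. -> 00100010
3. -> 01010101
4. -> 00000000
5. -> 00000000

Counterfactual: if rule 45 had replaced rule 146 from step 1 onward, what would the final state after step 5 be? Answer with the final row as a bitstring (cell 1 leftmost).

(re-executing steps 1..5 under rule 45; state before step 1: 00110110)
1. -> 10101100
2. -> 11111000
3. -> 10000010
4. -> 10111011
5. -> 01100110

01100110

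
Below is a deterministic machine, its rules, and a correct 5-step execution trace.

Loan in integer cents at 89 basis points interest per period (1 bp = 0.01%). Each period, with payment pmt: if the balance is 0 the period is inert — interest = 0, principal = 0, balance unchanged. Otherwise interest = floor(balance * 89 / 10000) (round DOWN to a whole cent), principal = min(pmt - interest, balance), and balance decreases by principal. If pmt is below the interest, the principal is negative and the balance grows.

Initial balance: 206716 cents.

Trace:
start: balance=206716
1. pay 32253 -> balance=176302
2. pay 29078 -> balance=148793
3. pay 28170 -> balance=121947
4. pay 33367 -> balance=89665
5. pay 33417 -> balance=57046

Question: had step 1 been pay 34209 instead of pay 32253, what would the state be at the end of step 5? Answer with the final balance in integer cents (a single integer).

(re-executing from step 1 with the substitution; state before step 1: balance=206716)
1. pay 34209 -> balance=174346
2. pay 29078 -> balance=146819
3. pay 28170 -> balance=119955
4. pay 33367 -> balance=87655
5. pay 33417 -> balance=55018

55018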